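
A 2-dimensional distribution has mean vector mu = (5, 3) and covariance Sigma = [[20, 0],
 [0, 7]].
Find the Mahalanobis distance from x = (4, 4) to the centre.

Step 1 — centre the observation: (x - mu) = (-1, 1).

Step 2 — invert Sigma. det(Sigma) = 20·7 - (0)² = 140.
  Sigma^{-1} = (1/det) · [[d, -b], [-b, a]] = [[0.05, 0],
 [0, 0.1429]].

Step 3 — form the quadratic (x - mu)^T · Sigma^{-1} · (x - mu):
  Sigma^{-1} · (x - mu) = (-0.05, 0.1429).
  (x - mu)^T · [Sigma^{-1} · (x - mu)] = (-1)·(-0.05) + (1)·(0.1429) = 0.1929.

Step 4 — take square root: d = √(0.1929) ≈ 0.4392.

d(x, mu) = √(0.1929) ≈ 0.4392


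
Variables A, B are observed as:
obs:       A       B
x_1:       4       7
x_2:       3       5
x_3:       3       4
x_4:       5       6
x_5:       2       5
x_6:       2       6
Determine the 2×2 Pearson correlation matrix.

Step 1 — column means:
  mean(A) = (4 + 3 + 3 + 5 + 2 + 2) / 6 = 19/6 = 3.1667
  mean(B) = (7 + 5 + 4 + 6 + 5 + 6) / 6 = 33/6 = 5.5

Step 2 — sample variances and covariances s[i,j] = (1/(n-1)) · Σ_k (x_{k,i} - mean_i) · (x_{k,j} - mean_j), with n-1 = 5:
  s[A,A] = ((0.8333)·(0.8333) + (-0.1667)·(-0.1667) + (-0.1667)·(-0.1667) + (1.8333)·(1.8333) + (-1.1667)·(-1.1667) + (-1.1667)·(-1.1667)) / 5 = 6.8333/5 = 1.3667
  s[A,B] = ((0.8333)·(1.5) + (-0.1667)·(-0.5) + (-0.1667)·(-1.5) + (1.8333)·(0.5) + (-1.1667)·(-0.5) + (-1.1667)·(0.5)) / 5 = 2.5/5 = 0.5
  s[B,B] = ((1.5)·(1.5) + (-0.5)·(-0.5) + (-1.5)·(-1.5) + (0.5)·(0.5) + (-0.5)·(-0.5) + (0.5)·(0.5)) / 5 = 5.5/5 = 1.1
  Sample standard deviations s_i = √(s[i,i]):
  s(A) = √(1.3667) = 1.169
  s(B) = √(1.1) = 1.0488

Step 3 — r_{ij} = s_{ij} / (s_i · s_j):
  r[A,A] = 1 (diagonal).
  r[A,B] = 0.5 / (1.169 · 1.0488) = 0.5 / 1.2261 = 0.4078
  r[B,B] = 1 (diagonal).

R is symmetric with unit diagonal. Assembling:

R = [[1, 0.4078],
 [0.4078, 1]]


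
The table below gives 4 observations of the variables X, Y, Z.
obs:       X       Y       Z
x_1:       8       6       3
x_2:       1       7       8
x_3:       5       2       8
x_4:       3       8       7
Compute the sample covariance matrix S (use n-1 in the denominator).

Step 1 — column means:
  mean(X) = (8 + 1 + 5 + 3) / 4 = 17/4 = 4.25
  mean(Y) = (6 + 7 + 2 + 8) / 4 = 23/4 = 5.75
  mean(Z) = (3 + 8 + 8 + 7) / 4 = 26/4 = 6.5

Step 2 — sample covariance S[i,j] = (1/(n-1)) · Σ_k (x_{k,i} - mean_i) · (x_{k,j} - mean_j), with n-1 = 3.
  S[X,X] = ((3.75)·(3.75) + (-3.25)·(-3.25) + (0.75)·(0.75) + (-1.25)·(-1.25)) / 3 = 26.75/3 = 8.9167
  S[X,Y] = ((3.75)·(0.25) + (-3.25)·(1.25) + (0.75)·(-3.75) + (-1.25)·(2.25)) / 3 = -8.75/3 = -2.9167
  S[X,Z] = ((3.75)·(-3.5) + (-3.25)·(1.5) + (0.75)·(1.5) + (-1.25)·(0.5)) / 3 = -17.5/3 = -5.8333
  S[Y,Y] = ((0.25)·(0.25) + (1.25)·(1.25) + (-3.75)·(-3.75) + (2.25)·(2.25)) / 3 = 20.75/3 = 6.9167
  S[Y,Z] = ((0.25)·(-3.5) + (1.25)·(1.5) + (-3.75)·(1.5) + (2.25)·(0.5)) / 3 = -3.5/3 = -1.1667
  S[Z,Z] = ((-3.5)·(-3.5) + (1.5)·(1.5) + (1.5)·(1.5) + (0.5)·(0.5)) / 3 = 17/3 = 5.6667

S is symmetric (S[j,i] = S[i,j]). Assembling:

S = [[8.9167, -2.9167, -5.8333],
 [-2.9167, 6.9167, -1.1667],
 [-5.8333, -1.1667, 5.6667]]


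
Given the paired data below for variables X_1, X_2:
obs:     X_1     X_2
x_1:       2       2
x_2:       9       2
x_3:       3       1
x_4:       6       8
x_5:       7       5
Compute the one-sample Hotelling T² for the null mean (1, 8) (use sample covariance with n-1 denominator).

Step 1 — sample mean vector:
  mean(X_1) = (2 + 9 + 3 + 6 + 7) / 5 = 27/5 = 5.4
  mean(X_2) = (2 + 2 + 1 + 8 + 5) / 5 = 18/5 = 3.6
  x̄ = (5.4, 3.6),  deviation x̄ - mu_0 = (5.4, 3.6) - (1, 8) = (4.4, -4.4).

Step 2 — sample covariance matrix, S[i,j] = (1/(n-1)) · Σ_k (x_{k,i} - mean_i) · (x_{k,j} - mean_j), divisor n-1 = 4:
  S[X_1,X_1] = ((-3.4)·(-3.4) + (3.6)·(3.6) + (-2.4)·(-2.4) + (0.6)·(0.6) + (1.6)·(1.6)) / 4 = 33.2/4 = 8.3
  S[X_1,X_2] = ((-3.4)·(-1.6) + (3.6)·(-1.6) + (-2.4)·(-2.6) + (0.6)·(4.4) + (1.6)·(1.4)) / 4 = 10.8/4 = 2.7
  S[X_2,X_2] = ((-1.6)·(-1.6) + (-1.6)·(-1.6) + (-2.6)·(-2.6) + (4.4)·(4.4) + (1.4)·(1.4)) / 4 = 33.2/4 = 8.3
  S = [[8.3, 2.7],
 [2.7, 8.3]].

Step 3 — invert S. det(S) = 8.3·8.3 - (2.7)² = 61.6.
  S^{-1} = (1/det) · [[d, -b], [-b, a]] = [[0.1347, -0.0438],
 [-0.0438, 0.1347]].

Step 4 — quadratic form (x̄ - mu_0)^T · S^{-1} · (x̄ - mu_0):
  S^{-1} · (x̄ - mu_0) = (0.7857, -0.7857),
  (x̄ - mu_0)^T · [...] = (4.4)·(0.7857) + (-4.4)·(-0.7857) = 6.9143.

Step 5 — scale by n: T² = 5 · 6.9143 = 34.5714.

T² ≈ 34.5714


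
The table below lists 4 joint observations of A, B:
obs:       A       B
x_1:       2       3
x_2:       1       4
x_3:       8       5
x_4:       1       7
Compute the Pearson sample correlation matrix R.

Step 1 — column means:
  mean(A) = (2 + 1 + 8 + 1) / 4 = 12/4 = 3
  mean(B) = (3 + 4 + 5 + 7) / 4 = 19/4 = 4.75

Step 2 — sample variances and covariances s[i,j] = (1/(n-1)) · Σ_k (x_{k,i} - mean_i) · (x_{k,j} - mean_j), with n-1 = 3:
  s[A,A] = ((-1)·(-1) + (-2)·(-2) + (5)·(5) + (-2)·(-2)) / 3 = 34/3 = 11.3333
  s[A,B] = ((-1)·(-1.75) + (-2)·(-0.75) + (5)·(0.25) + (-2)·(2.25)) / 3 = 0/3 = 0
  s[B,B] = ((-1.75)·(-1.75) + (-0.75)·(-0.75) + (0.25)·(0.25) + (2.25)·(2.25)) / 3 = 8.75/3 = 2.9167
  Sample standard deviations s_i = √(s[i,i]):
  s(A) = √(11.3333) = 3.3665
  s(B) = √(2.9167) = 1.7078

Step 3 — r_{ij} = s_{ij} / (s_i · s_j):
  r[A,A] = 1 (diagonal).
  r[A,B] = 0 / (3.3665 · 1.7078) = 0 / 5.7494 = 0
  r[B,B] = 1 (diagonal).

R is symmetric with unit diagonal. Assembling:

R = [[1, 0],
 [0, 1]]


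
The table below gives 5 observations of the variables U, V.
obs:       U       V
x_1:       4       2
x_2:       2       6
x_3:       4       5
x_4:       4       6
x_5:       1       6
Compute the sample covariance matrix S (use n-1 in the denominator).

Step 1 — column means:
  mean(U) = (4 + 2 + 4 + 4 + 1) / 5 = 15/5 = 3
  mean(V) = (2 + 6 + 5 + 6 + 6) / 5 = 25/5 = 5

Step 2 — sample covariance S[i,j] = (1/(n-1)) · Σ_k (x_{k,i} - mean_i) · (x_{k,j} - mean_j), with n-1 = 4.
  S[U,U] = ((1)·(1) + (-1)·(-1) + (1)·(1) + (1)·(1) + (-2)·(-2)) / 4 = 8/4 = 2
  S[U,V] = ((1)·(-3) + (-1)·(1) + (1)·(0) + (1)·(1) + (-2)·(1)) / 4 = -5/4 = -1.25
  S[V,V] = ((-3)·(-3) + (1)·(1) + (0)·(0) + (1)·(1) + (1)·(1)) / 4 = 12/4 = 3

S is symmetric (S[j,i] = S[i,j]). Assembling:

S = [[2, -1.25],
 [-1.25, 3]]


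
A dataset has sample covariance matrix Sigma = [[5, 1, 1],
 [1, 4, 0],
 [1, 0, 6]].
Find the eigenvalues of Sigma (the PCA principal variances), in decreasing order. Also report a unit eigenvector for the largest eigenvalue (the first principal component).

Step 1 — characteristic polynomial p(λ) = det(λI - Sigma) = λ³ - tr·λ² + c_1·λ - det, where tr = trace, c_1 = sum of the principal 2×2 minors, det = det(Sigma):
  tr = 5 + 4 + 6 = 15,
  c_1 = (5·4 - (1)²) + (5·6 - (1)²) + (4·6 - (0)²) = 19 + 29 + 24 = 72,
  det = 5·(4·6 - (0)²) - (1)·((1)·6 - (0)·(1)) + (1)·((1)·(0) - 4·(1)) = 5·(24) - (1)·(6) + (1)·(-4) = 110.
  So p(λ) = λ³ - 15λ² + 72λ - 110.
Step 2 — look for an integer root (rational root theorem: any rational root is an integer divisor of 110). Testing λ = 5:
  p(5) = 125 - 375 + 360 - 110 = 0  ✓
  Dividing out (λ - 5): p(λ) = (λ - 5)(λ² - 10λ + 22).
Step 3 — remaining eigenvalues from the quadratic λ² - 10λ + 22 = 0:
  Δ = 10² - 4·22 = 100 - 88 = 12,  λ = (10 ± √12)/2 = (10 ± 3.4641)/2 ≈ 6.7321 or 3.2679.
  Sorted: λ_1 = 6.7321,  λ_2 = 5,  λ_3 = 3.2679  (check: sum = 15 = tr ✓).

Step 4 — unit eigenvector for λ_1 ≈ 6.7321: v spans the null space of (Sigma - λ_1 I), whose rows are
  r_1 = (-1.7321, 1, 1),  r_2 = (1, -2.7321, 0),  r_3 = (1, 0, -0.7321).
  v is orthogonal to every row, so take v ∝ r_1 × r_2 = ((1)·(0) - (1)·(-2.7321), (1)·(1) - (-1.7321)·(0), (-1.7321)·(-2.7321) - (1)·(1)) ≈ (2.7321, 1, 3.7321).
  Let u = (2.7321, 1, 3.7321).
  ||u|| = √((2.7321)² + (1)² + (3.7321)²) = √(22.3923) ≈ 4.7321,  v_1 = u/||u|| ≈ (0.5774, 0.2113, 0.7887) (||v_1|| = 1).

λ_1 = 6.7321,  λ_2 = 5,  λ_3 = 3.2679;  v_1 ≈ (0.5774, 0.2113, 0.7887)


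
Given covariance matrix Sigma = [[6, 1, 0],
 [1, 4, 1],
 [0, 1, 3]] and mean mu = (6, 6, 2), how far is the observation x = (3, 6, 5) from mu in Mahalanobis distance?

Step 1 — centre the observation: (x - mu) = (-3, 0, 3).

Step 2 — invert Sigma (cofactor / det for 3×3, or solve directly):
  Sigma^{-1} = [[0.1746, -0.0476, 0.0159],
 [-0.0476, 0.2857, -0.0952],
 [0.0159, -0.0952, 0.3651]].

Step 3 — form the quadratic (x - mu)^T · Sigma^{-1} · (x - mu):
  Sigma^{-1} · (x - mu) = (-0.4762, -0.1429, 1.0476).
  (x - mu)^T · [Sigma^{-1} · (x - mu)] = (-3)·(-0.4762) + (0)·(-0.1429) + (3)·(1.0476) = 4.5714.

Step 4 — take square root: d = √(4.5714) ≈ 2.1381.

d(x, mu) = √(4.5714) ≈ 2.1381


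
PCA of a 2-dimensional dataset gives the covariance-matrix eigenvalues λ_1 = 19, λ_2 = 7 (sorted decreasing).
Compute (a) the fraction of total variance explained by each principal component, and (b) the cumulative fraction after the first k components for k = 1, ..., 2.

Step 1 — total variance = trace(Sigma) = Σ λ_i = 19 + 7 = 26.

Step 2 — fraction explained by component i = λ_i / Σ λ:
  PC1: 19/26 = 0.7308
  PC2: 7/26 = 0.2692

Step 3 — cumulative fraction after k components = (λ_1 + ... + λ_k) / Σ λ:
  k = 1: 19/26 = 0.7308
  k = 2: (19 + 7)/26 = 26/26 = 1

Summary (fraction, with percent):

explained: PC1 0.7308 (73.08%), PC2 0.2692 (26.92%);  cumulative: 0.7308, 1


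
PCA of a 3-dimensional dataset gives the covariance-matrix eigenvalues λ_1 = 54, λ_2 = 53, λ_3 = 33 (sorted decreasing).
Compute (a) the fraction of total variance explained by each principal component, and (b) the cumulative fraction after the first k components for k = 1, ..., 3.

Step 1 — total variance = trace(Sigma) = Σ λ_i = 54 + 53 + 33 = 140.

Step 2 — fraction explained by component i = λ_i / Σ λ:
  PC1: 54/140 = 0.3857
  PC2: 53/140 = 0.3786
  PC3: 33/140 = 0.2357

Step 3 — cumulative fraction after k components = (λ_1 + ... + λ_k) / Σ λ:
  k = 1: 54/140 = 0.3857
  k = 2: (54 + 53)/140 = 107/140 = 0.7643
  k = 3: (54 + 53 + 33)/140 = 140/140 = 1

Summary (fraction, with percent):

explained: PC1 0.3857 (38.57%), PC2 0.3786 (37.86%), PC3 0.2357 (23.57%);  cumulative: 0.3857, 0.7643, 1


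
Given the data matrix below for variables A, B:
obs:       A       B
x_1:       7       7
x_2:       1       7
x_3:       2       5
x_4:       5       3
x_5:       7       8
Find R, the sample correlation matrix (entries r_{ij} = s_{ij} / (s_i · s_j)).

Step 1 — column means:
  mean(A) = (7 + 1 + 2 + 5 + 7) / 5 = 22/5 = 4.4
  mean(B) = (7 + 7 + 5 + 3 + 8) / 5 = 30/5 = 6

Step 2 — sample variances and covariances s[i,j] = (1/(n-1)) · Σ_k (x_{k,i} - mean_i) · (x_{k,j} - mean_j), with n-1 = 4:
  s[A,A] = ((2.6)·(2.6) + (-3.4)·(-3.4) + (-2.4)·(-2.4) + (0.6)·(0.6) + (2.6)·(2.6)) / 4 = 31.2/4 = 7.8
  s[A,B] = ((2.6)·(1) + (-3.4)·(1) + (-2.4)·(-1) + (0.6)·(-3) + (2.6)·(2)) / 4 = 5/4 = 1.25
  s[B,B] = ((1)·(1) + (1)·(1) + (-1)·(-1) + (-3)·(-3) + (2)·(2)) / 4 = 16/4 = 4
  Sample standard deviations s_i = √(s[i,i]):
  s(A) = √(7.8) = 2.7928
  s(B) = √(4) = 2

Step 3 — r_{ij} = s_{ij} / (s_i · s_j):
  r[A,A] = 1 (diagonal).
  r[A,B] = 1.25 / (2.7928 · 2) = 1.25 / 5.5857 = 0.2238
  r[B,B] = 1 (diagonal).

R is symmetric with unit diagonal. Assembling:

R = [[1, 0.2238],
 [0.2238, 1]]


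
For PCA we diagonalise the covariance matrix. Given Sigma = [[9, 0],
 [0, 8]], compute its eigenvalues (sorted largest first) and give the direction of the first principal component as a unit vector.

Step 1 — characteristic polynomial of 2×2 Sigma:
  det(Sigma - λI) = λ² - trace · λ + det = 0.
  trace = 9 + 8 = 17, det = 9·8 - (0)² = 72.
Step 2 — discriminant:
  Δ = trace² - 4·det = 289 - 288 = 1.
Step 3 — eigenvalues:
  λ = (trace ± √Δ)/2 = (17 ± 1)/2,
  λ_1 = 9,  λ_2 = 8.

Step 4 — unit eigenvector for λ_1: Sigma is diagonal, so its eigenvectors are the coordinate axes. λ_1 = 9 is the diagonal entry on the first coordinate axis, hence
  v_1 = (1, 0) (||v_1|| = 1).

λ_1 = 9,  λ_2 = 8;  v_1 ≈ (1, 0)


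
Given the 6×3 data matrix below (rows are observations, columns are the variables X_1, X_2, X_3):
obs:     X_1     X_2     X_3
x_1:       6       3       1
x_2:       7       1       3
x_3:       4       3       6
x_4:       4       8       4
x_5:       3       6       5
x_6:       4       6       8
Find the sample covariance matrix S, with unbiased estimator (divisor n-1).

Step 1 — column means:
  mean(X_1) = (6 + 7 + 4 + 4 + 3 + 4) / 6 = 28/6 = 4.6667
  mean(X_2) = (3 + 1 + 3 + 8 + 6 + 6) / 6 = 27/6 = 4.5
  mean(X_3) = (1 + 3 + 6 + 4 + 5 + 8) / 6 = 27/6 = 4.5

Step 2 — sample covariance S[i,j] = (1/(n-1)) · Σ_k (x_{k,i} - mean_i) · (x_{k,j} - mean_j), with n-1 = 5.
  S[X_1,X_1] = ((1.3333)·(1.3333) + (2.3333)·(2.3333) + (-0.6667)·(-0.6667) + (-0.6667)·(-0.6667) + (-1.6667)·(-1.6667) + (-0.6667)·(-0.6667)) / 5 = 11.3333/5 = 2.2667
  S[X_1,X_2] = ((1.3333)·(-1.5) + (2.3333)·(-3.5) + (-0.6667)·(-1.5) + (-0.6667)·(3.5) + (-1.6667)·(1.5) + (-0.6667)·(1.5)) / 5 = -15/5 = -3
  S[X_1,X_3] = ((1.3333)·(-3.5) + (2.3333)·(-1.5) + (-0.6667)·(1.5) + (-0.6667)·(-0.5) + (-1.6667)·(0.5) + (-0.6667)·(3.5)) / 5 = -12/5 = -2.4
  S[X_2,X_2] = ((-1.5)·(-1.5) + (-3.5)·(-3.5) + (-1.5)·(-1.5) + (3.5)·(3.5) + (1.5)·(1.5) + (1.5)·(1.5)) / 5 = 33.5/5 = 6.7
  S[X_2,X_3] = ((-1.5)·(-3.5) + (-3.5)·(-1.5) + (-1.5)·(1.5) + (3.5)·(-0.5) + (1.5)·(0.5) + (1.5)·(3.5)) / 5 = 12.5/5 = 2.5
  S[X_3,X_3] = ((-3.5)·(-3.5) + (-1.5)·(-1.5) + (1.5)·(1.5) + (-0.5)·(-0.5) + (0.5)·(0.5) + (3.5)·(3.5)) / 5 = 29.5/5 = 5.9

S is symmetric (S[j,i] = S[i,j]). Assembling:

S = [[2.2667, -3, -2.4],
 [-3, 6.7, 2.5],
 [-2.4, 2.5, 5.9]]


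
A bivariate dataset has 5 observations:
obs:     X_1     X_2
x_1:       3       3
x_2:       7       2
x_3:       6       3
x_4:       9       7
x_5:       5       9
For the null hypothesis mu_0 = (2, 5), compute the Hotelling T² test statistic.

Step 1 — sample mean vector:
  mean(X_1) = (3 + 7 + 6 + 9 + 5) / 5 = 30/5 = 6
  mean(X_2) = (3 + 2 + 3 + 7 + 9) / 5 = 24/5 = 4.8
  x̄ = (6, 4.8),  deviation x̄ - mu_0 = (6, 4.8) - (2, 5) = (4, -0.2).

Step 2 — sample covariance matrix, S[i,j] = (1/(n-1)) · Σ_k (x_{k,i} - mean_i) · (x_{k,j} - mean_j), divisor n-1 = 4:
  S[X_1,X_1] = ((-3)·(-3) + (1)·(1) + (0)·(0) + (3)·(3) + (-1)·(-1)) / 4 = 20/4 = 5
  S[X_1,X_2] = ((-3)·(-1.8) + (1)·(-2.8) + (0)·(-1.8) + (3)·(2.2) + (-1)·(4.2)) / 4 = 5/4 = 1.25
  S[X_2,X_2] = ((-1.8)·(-1.8) + (-2.8)·(-2.8) + (-1.8)·(-1.8) + (2.2)·(2.2) + (4.2)·(4.2)) / 4 = 36.8/4 = 9.2
  S = [[5, 1.25],
 [1.25, 9.2]].

Step 3 — invert S. det(S) = 5·9.2 - (1.25)² = 44.4375.
  S^{-1} = (1/det) · [[d, -b], [-b, a]] = [[0.207, -0.0281],
 [-0.0281, 0.1125]].

Step 4 — quadratic form (x̄ - mu_0)^T · S^{-1} · (x̄ - mu_0):
  S^{-1} · (x̄ - mu_0) = (0.8338, -0.135),
  (x̄ - mu_0)^T · [...] = (4)·(0.8338) + (-0.2)·(-0.135) = 3.362.

Step 5 — scale by n: T² = 5 · 3.362 = 16.8101.

T² ≈ 16.8101


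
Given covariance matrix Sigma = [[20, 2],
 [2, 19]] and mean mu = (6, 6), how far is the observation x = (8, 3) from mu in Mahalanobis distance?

Step 1 — centre the observation: (x - mu) = (2, -3).

Step 2 — invert Sigma. det(Sigma) = 20·19 - (2)² = 376.
  Sigma^{-1} = (1/det) · [[d, -b], [-b, a]] = [[0.0505, -0.0053],
 [-0.0053, 0.0532]].

Step 3 — form the quadratic (x - mu)^T · Sigma^{-1} · (x - mu):
  Sigma^{-1} · (x - mu) = (0.117, -0.1702).
  (x - mu)^T · [Sigma^{-1} · (x - mu)] = (2)·(0.117) + (-3)·(-0.1702) = 0.7447.

Step 4 — take square root: d = √(0.7447) ≈ 0.8629.

d(x, mu) = √(0.7447) ≈ 0.8629


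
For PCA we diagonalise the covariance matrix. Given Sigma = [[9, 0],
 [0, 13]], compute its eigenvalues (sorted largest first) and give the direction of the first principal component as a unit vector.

Step 1 — characteristic polynomial of 2×2 Sigma:
  det(Sigma - λI) = λ² - trace · λ + det = 0.
  trace = 9 + 13 = 22, det = 9·13 - (0)² = 117.
Step 2 — discriminant:
  Δ = trace² - 4·det = 484 - 468 = 16.
Step 3 — eigenvalues:
  λ = (trace ± √Δ)/2 = (22 ± 4)/2,
  λ_1 = 13,  λ_2 = 9.

Step 4 — unit eigenvector for λ_1: Sigma is diagonal, so its eigenvectors are the coordinate axes. λ_1 = 13 is the diagonal entry on the second coordinate axis, hence
  v_1 = (0, 1) (||v_1|| = 1).

λ_1 = 13,  λ_2 = 9;  v_1 ≈ (0, 1)


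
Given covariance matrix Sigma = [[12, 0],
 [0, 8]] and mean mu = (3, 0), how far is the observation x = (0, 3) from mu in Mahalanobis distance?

Step 1 — centre the observation: (x - mu) = (-3, 3).

Step 2 — invert Sigma. det(Sigma) = 12·8 - (0)² = 96.
  Sigma^{-1} = (1/det) · [[d, -b], [-b, a]] = [[0.0833, 0],
 [0, 0.125]].

Step 3 — form the quadratic (x - mu)^T · Sigma^{-1} · (x - mu):
  Sigma^{-1} · (x - mu) = (-0.25, 0.375).
  (x - mu)^T · [Sigma^{-1} · (x - mu)] = (-3)·(-0.25) + (3)·(0.375) = 1.875.

Step 4 — take square root: d = √(1.875) ≈ 1.3693.

d(x, mu) = √(1.875) ≈ 1.3693


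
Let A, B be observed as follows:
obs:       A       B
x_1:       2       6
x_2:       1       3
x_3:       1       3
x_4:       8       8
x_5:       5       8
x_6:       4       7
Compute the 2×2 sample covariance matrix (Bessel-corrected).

Step 1 — column means:
  mean(A) = (2 + 1 + 1 + 8 + 5 + 4) / 6 = 21/6 = 3.5
  mean(B) = (6 + 3 + 3 + 8 + 8 + 7) / 6 = 35/6 = 5.8333

Step 2 — sample covariance S[i,j] = (1/(n-1)) · Σ_k (x_{k,i} - mean_i) · (x_{k,j} - mean_j), with n-1 = 5.
  S[A,A] = ((-1.5)·(-1.5) + (-2.5)·(-2.5) + (-2.5)·(-2.5) + (4.5)·(4.5) + (1.5)·(1.5) + (0.5)·(0.5)) / 5 = 37.5/5 = 7.5
  S[A,B] = ((-1.5)·(0.1667) + (-2.5)·(-2.8333) + (-2.5)·(-2.8333) + (4.5)·(2.1667) + (1.5)·(2.1667) + (0.5)·(1.1667)) / 5 = 27.5/5 = 5.5
  S[B,B] = ((0.1667)·(0.1667) + (-2.8333)·(-2.8333) + (-2.8333)·(-2.8333) + (2.1667)·(2.1667) + (2.1667)·(2.1667) + (1.1667)·(1.1667)) / 5 = 26.8333/5 = 5.3667

S is symmetric (S[j,i] = S[i,j]). Assembling:

S = [[7.5, 5.5],
 [5.5, 5.3667]]


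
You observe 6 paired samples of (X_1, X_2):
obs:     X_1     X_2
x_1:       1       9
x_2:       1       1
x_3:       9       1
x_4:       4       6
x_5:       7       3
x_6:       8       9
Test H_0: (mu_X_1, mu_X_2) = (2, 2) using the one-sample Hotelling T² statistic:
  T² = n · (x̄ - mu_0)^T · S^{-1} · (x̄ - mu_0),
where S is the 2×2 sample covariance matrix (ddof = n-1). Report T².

Step 1 — sample mean vector:
  mean(X_1) = (1 + 1 + 9 + 4 + 7 + 8) / 6 = 30/6 = 5
  mean(X_2) = (9 + 1 + 1 + 6 + 3 + 9) / 6 = 29/6 = 4.8333
  x̄ = (5, 4.8333),  deviation x̄ - mu_0 = (5, 4.8333) - (2, 2) = (3, 2.8333).

Step 2 — sample covariance matrix, S[i,j] = (1/(n-1)) · Σ_k (x_{k,i} - mean_i) · (x_{k,j} - mean_j), divisor n-1 = 5:
  S[X_1,X_1] = ((-4)·(-4) + (-4)·(-4) + (4)·(4) + (-1)·(-1) + (2)·(2) + (3)·(3)) / 5 = 62/5 = 12.4
  S[X_1,X_2] = ((-4)·(4.1667) + (-4)·(-3.8333) + (4)·(-3.8333) + (-1)·(1.1667) + (2)·(-1.8333) + (3)·(4.1667)) / 5 = -9/5 = -1.8
  S[X_2,X_2] = ((4.1667)·(4.1667) + (-3.8333)·(-3.8333) + (-3.8333)·(-3.8333) + (1.1667)·(1.1667) + (-1.8333)·(-1.8333) + (4.1667)·(4.1667)) / 5 = 68.8333/5 = 13.7667
  S = [[12.4, -1.8],
 [-1.8, 13.7667]].

Step 3 — invert S. det(S) = 12.4·13.7667 - (-1.8)² = 167.4667.
  S^{-1} = (1/det) · [[d, -b], [-b, a]] = [[0.0822, 0.0107],
 [0.0107, 0.074]].

Step 4 — quadratic form (x̄ - mu_0)^T · S^{-1} · (x̄ - mu_0):
  S^{-1} · (x̄ - mu_0) = (0.2771, 0.242),
  (x̄ - mu_0)^T · [...] = (3)·(0.2771) + (2.8333)·(0.242) = 1.517.

Step 5 — scale by n: T² = 6 · 1.517 = 9.1019.

T² ≈ 9.1019


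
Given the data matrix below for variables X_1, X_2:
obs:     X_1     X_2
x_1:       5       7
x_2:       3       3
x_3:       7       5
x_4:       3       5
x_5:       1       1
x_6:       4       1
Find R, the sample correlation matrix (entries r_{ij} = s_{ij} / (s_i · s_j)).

Step 1 — column means:
  mean(X_1) = (5 + 3 + 7 + 3 + 1 + 4) / 6 = 23/6 = 3.8333
  mean(X_2) = (7 + 3 + 5 + 5 + 1 + 1) / 6 = 22/6 = 3.6667

Step 2 — sample variances and covariances s[i,j] = (1/(n-1)) · Σ_k (x_{k,i} - mean_i) · (x_{k,j} - mean_j), with n-1 = 5:
  s[X_1,X_1] = ((1.1667)·(1.1667) + (-0.8333)·(-0.8333) + (3.1667)·(3.1667) + (-0.8333)·(-0.8333) + (-2.8333)·(-2.8333) + (0.1667)·(0.1667)) / 5 = 20.8333/5 = 4.1667
  s[X_1,X_2] = ((1.1667)·(3.3333) + (-0.8333)·(-0.6667) + (3.1667)·(1.3333) + (-0.8333)·(1.3333) + (-2.8333)·(-2.6667) + (0.1667)·(-2.6667)) / 5 = 14.6667/5 = 2.9333
  s[X_2,X_2] = ((3.3333)·(3.3333) + (-0.6667)·(-0.6667) + (1.3333)·(1.3333) + (1.3333)·(1.3333) + (-2.6667)·(-2.6667) + (-2.6667)·(-2.6667)) / 5 = 29.3333/5 = 5.8667
  Sample standard deviations s_i = √(s[i,i]):
  s(X_1) = √(4.1667) = 2.0412
  s(X_2) = √(5.8667) = 2.4221

Step 3 — r_{ij} = s_{ij} / (s_i · s_j):
  r[X_1,X_1] = 1 (diagonal).
  r[X_1,X_2] = 2.9333 / (2.0412 · 2.4221) = 2.9333 / 4.9441 = 0.5933
  r[X_2,X_2] = 1 (diagonal).

R is symmetric with unit diagonal. Assembling:

R = [[1, 0.5933],
 [0.5933, 1]]


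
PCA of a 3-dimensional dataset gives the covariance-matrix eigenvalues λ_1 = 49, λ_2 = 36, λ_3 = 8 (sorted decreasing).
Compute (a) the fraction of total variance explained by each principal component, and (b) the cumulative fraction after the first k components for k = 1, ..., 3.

Step 1 — total variance = trace(Sigma) = Σ λ_i = 49 + 36 + 8 = 93.

Step 2 — fraction explained by component i = λ_i / Σ λ:
  PC1: 49/93 = 0.5269
  PC2: 36/93 = 0.3871
  PC3: 8/93 = 0.086

Step 3 — cumulative fraction after k components = (λ_1 + ... + λ_k) / Σ λ:
  k = 1: 49/93 = 0.5269
  k = 2: (49 + 36)/93 = 85/93 = 0.914
  k = 3: (49 + 36 + 8)/93 = 93/93 = 1

Summary (fraction, with percent):

explained: PC1 0.5269 (52.69%), PC2 0.3871 (38.71%), PC3 0.086 (8.6%);  cumulative: 0.5269, 0.914, 1


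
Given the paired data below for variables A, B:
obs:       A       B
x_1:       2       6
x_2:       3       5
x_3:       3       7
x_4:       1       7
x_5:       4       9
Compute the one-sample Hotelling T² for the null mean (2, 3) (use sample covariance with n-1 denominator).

Step 1 — sample mean vector:
  mean(A) = (2 + 3 + 3 + 1 + 4) / 5 = 13/5 = 2.6
  mean(B) = (6 + 5 + 7 + 7 + 9) / 5 = 34/5 = 6.8
  x̄ = (2.6, 6.8),  deviation x̄ - mu_0 = (2.6, 6.8) - (2, 3) = (0.6, 3.8).

Step 2 — sample covariance matrix, S[i,j] = (1/(n-1)) · Σ_k (x_{k,i} - mean_i) · (x_{k,j} - mean_j), divisor n-1 = 4:
  S[A,A] = ((-0.6)·(-0.6) + (0.4)·(0.4) + (0.4)·(0.4) + (-1.6)·(-1.6) + (1.4)·(1.4)) / 4 = 5.2/4 = 1.3
  S[A,B] = ((-0.6)·(-0.8) + (0.4)·(-1.8) + (0.4)·(0.2) + (-1.6)·(0.2) + (1.4)·(2.2)) / 4 = 2.6/4 = 0.65
  S[B,B] = ((-0.8)·(-0.8) + (-1.8)·(-1.8) + (0.2)·(0.2) + (0.2)·(0.2) + (2.2)·(2.2)) / 4 = 8.8/4 = 2.2
  S = [[1.3, 0.65],
 [0.65, 2.2]].

Step 3 — invert S. det(S) = 1.3·2.2 - (0.65)² = 2.4375.
  S^{-1} = (1/det) · [[d, -b], [-b, a]] = [[0.9026, -0.2667],
 [-0.2667, 0.5333]].

Step 4 — quadratic form (x̄ - mu_0)^T · S^{-1} · (x̄ - mu_0):
  S^{-1} · (x̄ - mu_0) = (-0.4718, 1.8667),
  (x̄ - mu_0)^T · [...] = (0.6)·(-0.4718) + (3.8)·(1.8667) = 6.8103.

Step 5 — scale by n: T² = 5 · 6.8103 = 34.0513.

T² ≈ 34.0513


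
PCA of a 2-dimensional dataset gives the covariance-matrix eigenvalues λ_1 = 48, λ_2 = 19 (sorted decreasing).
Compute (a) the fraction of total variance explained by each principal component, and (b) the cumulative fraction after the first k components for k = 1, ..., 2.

Step 1 — total variance = trace(Sigma) = Σ λ_i = 48 + 19 = 67.

Step 2 — fraction explained by component i = λ_i / Σ λ:
  PC1: 48/67 = 0.7164
  PC2: 19/67 = 0.2836

Step 3 — cumulative fraction after k components = (λ_1 + ... + λ_k) / Σ λ:
  k = 1: 48/67 = 0.7164
  k = 2: (48 + 19)/67 = 67/67 = 1

Summary (fraction, with percent):

explained: PC1 0.7164 (71.64%), PC2 0.2836 (28.36%);  cumulative: 0.7164, 1


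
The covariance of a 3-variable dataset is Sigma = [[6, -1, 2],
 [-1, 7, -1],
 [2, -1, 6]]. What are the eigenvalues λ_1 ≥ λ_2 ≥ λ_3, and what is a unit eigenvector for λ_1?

Step 1 — characteristic polynomial p(λ) = det(λI - Sigma) = λ³ - tr·λ² + c_1·λ - det, where tr = trace, c_1 = sum of the principal 2×2 minors, det = det(Sigma):
  tr = 6 + 7 + 6 = 19,
  c_1 = (6·7 - (-1)²) + (6·6 - (2)²) + (7·6 - (-1)²) = 41 + 32 + 41 = 114,
  det = 6·(7·6 - (-1)²) - (-1)·((-1)·6 - (-1)·(2)) + (2)·((-1)·(-1) - 7·(2)) = 6·(41) - (-1)·(-4) + (2)·(-13) = 216.
  So p(λ) = λ³ - 19λ² + 114λ - 216.
Step 2 — look for an integer root (rational root theorem: any rational root is an integer divisor of 216). Testing λ = 4:
  p(4) = 64 - 304 + 456 - 216 = 0  ✓
  Dividing out (λ - 4): p(λ) = (λ - 4)(λ² - 15λ + 54).
Step 3 — remaining eigenvalues from the quadratic λ² - 15λ + 54 = 0:
  Δ = 15² - 4·54 = 225 - 216 = 9,  λ = (15 ± √9)/2 = (15 ± 3)/2 = 9 or 6.
  Sorted: λ_1 = 9,  λ_2 = 6,  λ_3 = 4  (check: sum = 19 = tr ✓).

Step 4 — unit eigenvector for λ_1 = 9: v spans the null space of (Sigma - λ_1 I), whose rows are
  r_1 = (-3, -1, 2),  r_2 = (-1, -2, -1),  r_3 = (2, -1, -3).
  v is orthogonal to every row, so take v ∝ r_1 × r_2 = ((-1)·(-1) - (2)·(-2), (2)·(-1) - (-3)·(-1), (-3)·(-2) - (-1)·(-1)) = (5, -5, 5).
  Rescale (divide by 5): u = (1, -1, 1).
  ||u|| = √((1)² + (-1)² + (1)²) = √(3) ≈ 1.7321,  v_1 = u/||u|| ≈ (0.5774, -0.5774, 0.5774) (||v_1|| = 1).

λ_1 = 9,  λ_2 = 6,  λ_3 = 4;  v_1 ≈ (0.5774, -0.5774, 0.5774)


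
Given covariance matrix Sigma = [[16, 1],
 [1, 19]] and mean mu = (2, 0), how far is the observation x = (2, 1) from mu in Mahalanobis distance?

Step 1 — centre the observation: (x - mu) = (0, 1).

Step 2 — invert Sigma. det(Sigma) = 16·19 - (1)² = 303.
  Sigma^{-1} = (1/det) · [[d, -b], [-b, a]] = [[0.0627, -0.0033],
 [-0.0033, 0.0528]].

Step 3 — form the quadratic (x - mu)^T · Sigma^{-1} · (x - mu):
  Sigma^{-1} · (x - mu) = (-0.0033, 0.0528).
  (x - mu)^T · [Sigma^{-1} · (x - mu)] = (0)·(-0.0033) + (1)·(0.0528) = 0.0528.

Step 4 — take square root: d = √(0.0528) ≈ 0.2298.

d(x, mu) = √(0.0528) ≈ 0.2298


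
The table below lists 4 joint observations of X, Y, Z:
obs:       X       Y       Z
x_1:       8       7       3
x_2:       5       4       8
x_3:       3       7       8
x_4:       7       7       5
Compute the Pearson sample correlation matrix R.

Step 1 — column means:
  mean(X) = (8 + 5 + 3 + 7) / 4 = 23/4 = 5.75
  mean(Y) = (7 + 4 + 7 + 7) / 4 = 25/4 = 6.25
  mean(Z) = (3 + 8 + 8 + 5) / 4 = 24/4 = 6

Step 2 — sample variances and covariances s[i,j] = (1/(n-1)) · Σ_k (x_{k,i} - mean_i) · (x_{k,j} - mean_j), with n-1 = 3:
  s[X,X] = ((2.25)·(2.25) + (-0.75)·(-0.75) + (-2.75)·(-2.75) + (1.25)·(1.25)) / 3 = 14.75/3 = 4.9167
  s[X,Y] = ((2.25)·(0.75) + (-0.75)·(-2.25) + (-2.75)·(0.75) + (1.25)·(0.75)) / 3 = 2.25/3 = 0.75
  s[X,Z] = ((2.25)·(-3) + (-0.75)·(2) + (-2.75)·(2) + (1.25)·(-1)) / 3 = -15/3 = -5
  s[Y,Y] = ((0.75)·(0.75) + (-2.25)·(-2.25) + (0.75)·(0.75) + (0.75)·(0.75)) / 3 = 6.75/3 = 2.25
  s[Y,Z] = ((0.75)·(-3) + (-2.25)·(2) + (0.75)·(2) + (0.75)·(-1)) / 3 = -6/3 = -2
  s[Z,Z] = ((-3)·(-3) + (2)·(2) + (2)·(2) + (-1)·(-1)) / 3 = 18/3 = 6
  Sample standard deviations s_i = √(s[i,i]):
  s(X) = √(4.9167) = 2.2174
  s(Y) = √(2.25) = 1.5
  s(Z) = √(6) = 2.4495

Step 3 — r_{ij} = s_{ij} / (s_i · s_j):
  r[X,X] = 1 (diagonal).
  r[X,Y] = 0.75 / (2.2174 · 1.5) = 0.75 / 3.326 = 0.2255
  r[X,Z] = -5 / (2.2174 · 2.4495) = -5 / 5.4314 = -0.9206
  r[Y,Y] = 1 (diagonal).
  r[Y,Z] = -2 / (1.5 · 2.4495) = -2 / 3.6742 = -0.5443
  r[Z,Z] = 1 (diagonal).

R is symmetric with unit diagonal. Assembling:

R = [[1, 0.2255, -0.9206],
 [0.2255, 1, -0.5443],
 [-0.9206, -0.5443, 1]]


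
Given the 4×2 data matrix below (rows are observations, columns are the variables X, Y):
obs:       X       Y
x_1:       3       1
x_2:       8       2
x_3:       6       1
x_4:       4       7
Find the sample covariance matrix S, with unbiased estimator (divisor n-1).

Step 1 — column means:
  mean(X) = (3 + 8 + 6 + 4) / 4 = 21/4 = 5.25
  mean(Y) = (1 + 2 + 1 + 7) / 4 = 11/4 = 2.75

Step 2 — sample covariance S[i,j] = (1/(n-1)) · Σ_k (x_{k,i} - mean_i) · (x_{k,j} - mean_j), with n-1 = 3.
  S[X,X] = ((-2.25)·(-2.25) + (2.75)·(2.75) + (0.75)·(0.75) + (-1.25)·(-1.25)) / 3 = 14.75/3 = 4.9167
  S[X,Y] = ((-2.25)·(-1.75) + (2.75)·(-0.75) + (0.75)·(-1.75) + (-1.25)·(4.25)) / 3 = -4.75/3 = -1.5833
  S[Y,Y] = ((-1.75)·(-1.75) + (-0.75)·(-0.75) + (-1.75)·(-1.75) + (4.25)·(4.25)) / 3 = 24.75/3 = 8.25

S is symmetric (S[j,i] = S[i,j]). Assembling:

S = [[4.9167, -1.5833],
 [-1.5833, 8.25]]


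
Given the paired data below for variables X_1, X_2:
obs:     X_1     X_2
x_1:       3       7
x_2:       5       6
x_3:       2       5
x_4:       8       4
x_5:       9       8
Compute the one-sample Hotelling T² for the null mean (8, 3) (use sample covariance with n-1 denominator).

Step 1 — sample mean vector:
  mean(X_1) = (3 + 5 + 2 + 8 + 9) / 5 = 27/5 = 5.4
  mean(X_2) = (7 + 6 + 5 + 4 + 8) / 5 = 30/5 = 6
  x̄ = (5.4, 6),  deviation x̄ - mu_0 = (5.4, 6) - (8, 3) = (-2.6, 3).

Step 2 — sample covariance matrix, S[i,j] = (1/(n-1)) · Σ_k (x_{k,i} - mean_i) · (x_{k,j} - mean_j), divisor n-1 = 4:
  S[X_1,X_1] = ((-2.4)·(-2.4) + (-0.4)·(-0.4) + (-3.4)·(-3.4) + (2.6)·(2.6) + (3.6)·(3.6)) / 4 = 37.2/4 = 9.3
  S[X_1,X_2] = ((-2.4)·(1) + (-0.4)·(0) + (-3.4)·(-1) + (2.6)·(-2) + (3.6)·(2)) / 4 = 3/4 = 0.75
  S[X_2,X_2] = ((1)·(1) + (0)·(0) + (-1)·(-1) + (-2)·(-2) + (2)·(2)) / 4 = 10/4 = 2.5
  S = [[9.3, 0.75],
 [0.75, 2.5]].

Step 3 — invert S. det(S) = 9.3·2.5 - (0.75)² = 22.6875.
  S^{-1} = (1/det) · [[d, -b], [-b, a]] = [[0.1102, -0.0331],
 [-0.0331, 0.4099]].

Step 4 — quadratic form (x̄ - mu_0)^T · S^{-1} · (x̄ - mu_0):
  S^{-1} · (x̄ - mu_0) = (-0.3857, 1.3157),
  (x̄ - mu_0)^T · [...] = (-2.6)·(-0.3857) + (3)·(1.3157) = 4.9499.

Step 5 — scale by n: T² = 5 · 4.9499 = 24.7493.

T² ≈ 24.7493


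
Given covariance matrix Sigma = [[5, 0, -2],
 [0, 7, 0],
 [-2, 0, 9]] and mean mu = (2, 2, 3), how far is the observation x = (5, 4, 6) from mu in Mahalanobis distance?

Step 1 — centre the observation: (x - mu) = (3, 2, 3).

Step 2 — invert Sigma (cofactor / det for 3×3, or solve directly):
  Sigma^{-1} = [[0.2195, 0, 0.0488],
 [0, 0.1429, 0],
 [0.0488, 0, 0.122]].

Step 3 — form the quadratic (x - mu)^T · Sigma^{-1} · (x - mu):
  Sigma^{-1} · (x - mu) = (0.8049, 0.2857, 0.5122).
  (x - mu)^T · [Sigma^{-1} · (x - mu)] = (3)·(0.8049) + (2)·(0.2857) + (3)·(0.5122) = 4.5226.

Step 4 — take square root: d = √(4.5226) ≈ 2.1267.

d(x, mu) = √(4.5226) ≈ 2.1267


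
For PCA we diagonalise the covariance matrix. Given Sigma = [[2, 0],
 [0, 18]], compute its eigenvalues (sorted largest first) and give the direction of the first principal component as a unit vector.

Step 1 — characteristic polynomial of 2×2 Sigma:
  det(Sigma - λI) = λ² - trace · λ + det = 0.
  trace = 2 + 18 = 20, det = 2·18 - (0)² = 36.
Step 2 — discriminant:
  Δ = trace² - 4·det = 400 - 144 = 256.
Step 3 — eigenvalues:
  λ = (trace ± √Δ)/2 = (20 ± 16)/2,
  λ_1 = 18,  λ_2 = 2.

Step 4 — unit eigenvector for λ_1: Sigma is diagonal, so its eigenvectors are the coordinate axes. λ_1 = 18 is the diagonal entry on the second coordinate axis, hence
  v_1 = (0, 1) (||v_1|| = 1).

λ_1 = 18,  λ_2 = 2;  v_1 ≈ (0, 1)


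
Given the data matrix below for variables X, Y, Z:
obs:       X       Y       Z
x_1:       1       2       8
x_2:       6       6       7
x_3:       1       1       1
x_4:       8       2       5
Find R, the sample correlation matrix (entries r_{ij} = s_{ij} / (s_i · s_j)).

Step 1 — column means:
  mean(X) = (1 + 6 + 1 + 8) / 4 = 16/4 = 4
  mean(Y) = (2 + 6 + 1 + 2) / 4 = 11/4 = 2.75
  mean(Z) = (8 + 7 + 1 + 5) / 4 = 21/4 = 5.25

Step 2 — sample variances and covariances s[i,j] = (1/(n-1)) · Σ_k (x_{k,i} - mean_i) · (x_{k,j} - mean_j), with n-1 = 3:
  s[X,X] = ((-3)·(-3) + (2)·(2) + (-3)·(-3) + (4)·(4)) / 3 = 38/3 = 12.6667
  s[X,Y] = ((-3)·(-0.75) + (2)·(3.25) + (-3)·(-1.75) + (4)·(-0.75)) / 3 = 11/3 = 3.6667
  s[X,Z] = ((-3)·(2.75) + (2)·(1.75) + (-3)·(-4.25) + (4)·(-0.25)) / 3 = 7/3 = 2.3333
  s[Y,Y] = ((-0.75)·(-0.75) + (3.25)·(3.25) + (-1.75)·(-1.75) + (-0.75)·(-0.75)) / 3 = 14.75/3 = 4.9167
  s[Y,Z] = ((-0.75)·(2.75) + (3.25)·(1.75) + (-1.75)·(-4.25) + (-0.75)·(-0.25)) / 3 = 11.25/3 = 3.75
  s[Z,Z] = ((2.75)·(2.75) + (1.75)·(1.75) + (-4.25)·(-4.25) + (-0.25)·(-0.25)) / 3 = 28.75/3 = 9.5833
  Sample standard deviations s_i = √(s[i,i]):
  s(X) = √(12.6667) = 3.559
  s(Y) = √(4.9167) = 2.2174
  s(Z) = √(9.5833) = 3.0957

Step 3 — r_{ij} = s_{ij} / (s_i · s_j):
  r[X,X] = 1 (diagonal).
  r[X,Y] = 3.6667 / (3.559 · 2.2174) = 3.6667 / 7.8916 = 0.4646
  r[X,Z] = 2.3333 / (3.559 · 3.0957) = 2.3333 / 11.0177 = 0.2118
  r[Y,Y] = 1 (diagonal).
  r[Y,Z] = 3.75 / (2.2174 · 3.0957) = 3.75 / 6.8643 = 0.5463
  r[Z,Z] = 1 (diagonal).

R is symmetric with unit diagonal. Assembling:

R = [[1, 0.4646, 0.2118],
 [0.4646, 1, 0.5463],
 [0.2118, 0.5463, 1]]


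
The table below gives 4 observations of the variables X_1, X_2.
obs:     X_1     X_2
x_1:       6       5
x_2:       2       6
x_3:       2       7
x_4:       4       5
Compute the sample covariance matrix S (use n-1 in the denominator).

Step 1 — column means:
  mean(X_1) = (6 + 2 + 2 + 4) / 4 = 14/4 = 3.5
  mean(X_2) = (5 + 6 + 7 + 5) / 4 = 23/4 = 5.75

Step 2 — sample covariance S[i,j] = (1/(n-1)) · Σ_k (x_{k,i} - mean_i) · (x_{k,j} - mean_j), with n-1 = 3.
  S[X_1,X_1] = ((2.5)·(2.5) + (-1.5)·(-1.5) + (-1.5)·(-1.5) + (0.5)·(0.5)) / 3 = 11/3 = 3.6667
  S[X_1,X_2] = ((2.5)·(-0.75) + (-1.5)·(0.25) + (-1.5)·(1.25) + (0.5)·(-0.75)) / 3 = -4.5/3 = -1.5
  S[X_2,X_2] = ((-0.75)·(-0.75) + (0.25)·(0.25) + (1.25)·(1.25) + (-0.75)·(-0.75)) / 3 = 2.75/3 = 0.9167

S is symmetric (S[j,i] = S[i,j]). Assembling:

S = [[3.6667, -1.5],
 [-1.5, 0.9167]]


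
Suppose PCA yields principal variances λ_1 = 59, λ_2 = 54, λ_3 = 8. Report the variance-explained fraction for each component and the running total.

Step 1 — total variance = trace(Sigma) = Σ λ_i = 59 + 54 + 8 = 121.

Step 2 — fraction explained by component i = λ_i / Σ λ:
  PC1: 59/121 = 0.4876
  PC2: 54/121 = 0.4463
  PC3: 8/121 = 0.0661

Step 3 — cumulative fraction after k components = (λ_1 + ... + λ_k) / Σ λ:
  k = 1: 59/121 = 0.4876
  k = 2: (59 + 54)/121 = 113/121 = 0.9339
  k = 3: (59 + 54 + 8)/121 = 121/121 = 1

Summary (fraction, with percent):

explained: PC1 0.4876 (48.76%), PC2 0.4463 (44.63%), PC3 0.0661 (6.61%);  cumulative: 0.4876, 0.9339, 1


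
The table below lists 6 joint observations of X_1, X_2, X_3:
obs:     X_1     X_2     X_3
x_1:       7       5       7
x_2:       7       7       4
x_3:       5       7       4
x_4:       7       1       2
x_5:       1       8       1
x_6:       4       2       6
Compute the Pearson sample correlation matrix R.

Step 1 — column means:
  mean(X_1) = (7 + 7 + 5 + 7 + 1 + 4) / 6 = 31/6 = 5.1667
  mean(X_2) = (5 + 7 + 7 + 1 + 8 + 2) / 6 = 30/6 = 5
  mean(X_3) = (7 + 4 + 4 + 2 + 1 + 6) / 6 = 24/6 = 4

Step 2 — sample variances and covariances s[i,j] = (1/(n-1)) · Σ_k (x_{k,i} - mean_i) · (x_{k,j} - mean_j), with n-1 = 5:
  s[X_1,X_1] = ((1.8333)·(1.8333) + (1.8333)·(1.8333) + (-0.1667)·(-0.1667) + (1.8333)·(1.8333) + (-4.1667)·(-4.1667) + (-1.1667)·(-1.1667)) / 5 = 28.8333/5 = 5.7667
  s[X_1,X_2] = ((1.8333)·(0) + (1.8333)·(2) + (-0.1667)·(2) + (1.8333)·(-4) + (-4.1667)·(3) + (-1.1667)·(-3)) / 5 = -13/5 = -2.6
  s[X_1,X_3] = ((1.8333)·(3) + (1.8333)·(0) + (-0.1667)·(0) + (1.8333)·(-2) + (-4.1667)·(-3) + (-1.1667)·(2)) / 5 = 12/5 = 2.4
  s[X_2,X_2] = ((0)·(0) + (2)·(2) + (2)·(2) + (-4)·(-4) + (3)·(3) + (-3)·(-3)) / 5 = 42/5 = 8.4
  s[X_2,X_3] = ((0)·(3) + (2)·(0) + (2)·(0) + (-4)·(-2) + (3)·(-3) + (-3)·(2)) / 5 = -7/5 = -1.4
  s[X_3,X_3] = ((3)·(3) + (0)·(0) + (0)·(0) + (-2)·(-2) + (-3)·(-3) + (2)·(2)) / 5 = 26/5 = 5.2
  Sample standard deviations s_i = √(s[i,i]):
  s(X_1) = √(5.7667) = 2.4014
  s(X_2) = √(8.4) = 2.8983
  s(X_3) = √(5.2) = 2.2804

Step 3 — r_{ij} = s_{ij} / (s_i · s_j):
  r[X_1,X_1] = 1 (diagonal).
  r[X_1,X_2] = -2.6 / (2.4014 · 2.8983) = -2.6 / 6.9599 = -0.3736
  r[X_1,X_3] = 2.4 / (2.4014 · 2.2804) = 2.4 / 5.476 = 0.4383
  r[X_2,X_2] = 1 (diagonal).
  r[X_2,X_3] = -1.4 / (2.8983 · 2.2804) = -1.4 / 6.6091 = -0.2118
  r[X_3,X_3] = 1 (diagonal).

R is symmetric with unit diagonal. Assembling:

R = [[1, -0.3736, 0.4383],
 [-0.3736, 1, -0.2118],
 [0.4383, -0.2118, 1]]


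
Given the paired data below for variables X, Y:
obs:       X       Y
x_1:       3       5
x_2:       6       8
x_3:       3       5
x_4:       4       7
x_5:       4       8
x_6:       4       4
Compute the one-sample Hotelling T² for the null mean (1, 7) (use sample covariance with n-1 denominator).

Step 1 — sample mean vector:
  mean(X) = (3 + 6 + 3 + 4 + 4 + 4) / 6 = 24/6 = 4
  mean(Y) = (5 + 8 + 5 + 7 + 8 + 4) / 6 = 37/6 = 6.1667
  x̄ = (4, 6.1667),  deviation x̄ - mu_0 = (4, 6.1667) - (1, 7) = (3, -0.8333).

Step 2 — sample covariance matrix, S[i,j] = (1/(n-1)) · Σ_k (x_{k,i} - mean_i) · (x_{k,j} - mean_j), divisor n-1 = 5:
  S[X,X] = ((-1)·(-1) + (2)·(2) + (-1)·(-1) + (0)·(0) + (0)·(0) + (0)·(0)) / 5 = 6/5 = 1.2
  S[X,Y] = ((-1)·(-1.1667) + (2)·(1.8333) + (-1)·(-1.1667) + (0)·(0.8333) + (0)·(1.8333) + (0)·(-2.1667)) / 5 = 6/5 = 1.2
  S[Y,Y] = ((-1.1667)·(-1.1667) + (1.8333)·(1.8333) + (-1.1667)·(-1.1667) + (0.8333)·(0.8333) + (1.8333)·(1.8333) + (-2.1667)·(-2.1667)) / 5 = 14.8333/5 = 2.9667
  S = [[1.2, 1.2],
 [1.2, 2.9667]].

Step 3 — invert S. det(S) = 1.2·2.9667 - (1.2)² = 2.12.
  S^{-1} = (1/det) · [[d, -b], [-b, a]] = [[1.3994, -0.566],
 [-0.566, 0.566]].

Step 4 — quadratic form (x̄ - mu_0)^T · S^{-1} · (x̄ - mu_0):
  S^{-1} · (x̄ - mu_0) = (4.6698, -2.1698),
  (x̄ - mu_0)^T · [...] = (3)·(4.6698) + (-0.8333)·(-2.1698) = 15.8176.

Step 5 — scale by n: T² = 6 · 15.8176 = 94.9057.

T² ≈ 94.9057


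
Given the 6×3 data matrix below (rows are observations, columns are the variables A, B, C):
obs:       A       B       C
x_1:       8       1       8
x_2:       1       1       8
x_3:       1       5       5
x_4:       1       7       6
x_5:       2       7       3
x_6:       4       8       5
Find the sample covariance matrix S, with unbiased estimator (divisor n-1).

Step 1 — column means:
  mean(A) = (8 + 1 + 1 + 1 + 2 + 4) / 6 = 17/6 = 2.8333
  mean(B) = (1 + 1 + 5 + 7 + 7 + 8) / 6 = 29/6 = 4.8333
  mean(C) = (8 + 8 + 5 + 6 + 3 + 5) / 6 = 35/6 = 5.8333

Step 2 — sample covariance S[i,j] = (1/(n-1)) · Σ_k (x_{k,i} - mean_i) · (x_{k,j} - mean_j), with n-1 = 5.
  S[A,A] = ((5.1667)·(5.1667) + (-1.8333)·(-1.8333) + (-1.8333)·(-1.8333) + (-1.8333)·(-1.8333) + (-0.8333)·(-0.8333) + (1.1667)·(1.1667)) / 5 = 38.8333/5 = 7.7667
  S[A,B] = ((5.1667)·(-3.8333) + (-1.8333)·(-3.8333) + (-1.8333)·(0.1667) + (-1.8333)·(2.1667) + (-0.8333)·(2.1667) + (1.1667)·(3.1667)) / 5 = -15.1667/5 = -3.0333
  S[A,C] = ((5.1667)·(2.1667) + (-1.8333)·(2.1667) + (-1.8333)·(-0.8333) + (-1.8333)·(0.1667) + (-0.8333)·(-2.8333) + (1.1667)·(-0.8333)) / 5 = 9.8333/5 = 1.9667
  S[B,B] = ((-3.8333)·(-3.8333) + (-3.8333)·(-3.8333) + (0.1667)·(0.1667) + (2.1667)·(2.1667) + (2.1667)·(2.1667) + (3.1667)·(3.1667)) / 5 = 48.8333/5 = 9.7667
  S[B,C] = ((-3.8333)·(2.1667) + (-3.8333)·(2.1667) + (0.1667)·(-0.8333) + (2.1667)·(0.1667) + (2.1667)·(-2.8333) + (3.1667)·(-0.8333)) / 5 = -25.1667/5 = -5.0333
  S[C,C] = ((2.1667)·(2.1667) + (2.1667)·(2.1667) + (-0.8333)·(-0.8333) + (0.1667)·(0.1667) + (-2.8333)·(-2.8333) + (-0.8333)·(-0.8333)) / 5 = 18.8333/5 = 3.7667

S is symmetric (S[j,i] = S[i,j]). Assembling:

S = [[7.7667, -3.0333, 1.9667],
 [-3.0333, 9.7667, -5.0333],
 [1.9667, -5.0333, 3.7667]]
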